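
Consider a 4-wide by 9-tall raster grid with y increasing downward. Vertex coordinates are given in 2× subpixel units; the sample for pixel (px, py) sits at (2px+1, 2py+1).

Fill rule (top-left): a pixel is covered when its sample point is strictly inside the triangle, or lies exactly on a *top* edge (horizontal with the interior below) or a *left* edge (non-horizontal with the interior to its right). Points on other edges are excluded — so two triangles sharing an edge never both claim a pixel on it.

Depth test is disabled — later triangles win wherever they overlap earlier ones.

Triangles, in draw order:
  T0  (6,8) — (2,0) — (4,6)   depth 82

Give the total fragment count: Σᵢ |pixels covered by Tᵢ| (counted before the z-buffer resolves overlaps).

T0:
  2·area = 8  (B↔C swapped to make it positive)
  edge (6, 8)→(4, 6): d=(-2,-2) top-left  bias=+0
  edge (4, 6)→(2, 0): d=(-2,-6) top-left  bias=+0
  edge (2, 0)→(6, 8): d=(4,8) right/bottom  bias=-1
    (0,1)@(1, 3): e=[0,-12,20] → ·  [on edge]
    (1,1)@(3, 3): e=[4,0,4] → █  [on edge]
    (2,1)@(5, 3): e=[8,12,-12] → ·
    (1,2)@(3, 5): e=[0,-4,12] → ·  [on edge]
    (2,3)@(5, 7): e=[0,4,4] → █  [on edge]
    (3,3)@(7, 7): e=[4,16,-12] → ·
    (2,4)@(5, 9): e=[-4,0,12] → ·  [on edge]
    (3,4)@(7, 9): e=[0,12,-4] → ·  [on edge]
    (3,7)@(7, 15): e=[-12,0,20] → ·  [on edge]
  covered (2 px):
    · · · ·
    · █ · ·
    · · · ·
    · · █ ·
    · · · ·
    · · · ·
    · · · ·
    · · · ·
    · · · ·

Result: 2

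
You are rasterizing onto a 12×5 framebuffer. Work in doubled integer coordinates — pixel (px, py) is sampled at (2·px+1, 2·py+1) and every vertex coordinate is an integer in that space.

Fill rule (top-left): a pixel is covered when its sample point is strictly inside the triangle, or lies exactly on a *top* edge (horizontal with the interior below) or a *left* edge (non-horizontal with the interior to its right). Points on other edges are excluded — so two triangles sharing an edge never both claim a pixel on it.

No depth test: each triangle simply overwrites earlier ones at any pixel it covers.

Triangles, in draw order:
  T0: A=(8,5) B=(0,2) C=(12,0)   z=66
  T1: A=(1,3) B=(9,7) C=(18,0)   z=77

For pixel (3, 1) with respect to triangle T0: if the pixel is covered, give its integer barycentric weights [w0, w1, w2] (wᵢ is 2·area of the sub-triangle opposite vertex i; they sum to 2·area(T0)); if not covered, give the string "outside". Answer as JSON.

T0:
  2·area = 52
  edge (8, 5)→(0, 2): d=(-8,-3) top-left  bias=+0
  edge (0, 2)→(12, 0): d=(12,-2) top-left  bias=+0
  edge (12, 0)→(8, 5): d=(-4,5) right/bottom  bias=-1
    (3,0)@(7, 1): e=[29,2,21] → #
    (4,0)@(9, 1): e=[35,6,11] → #
    (5,0)@(11, 1): e=[41,10,1] → #
    (6,0)@(13, 1): e=[47,14,-9] → ·
    (1,1)@(3, 3): e=[1,18,33] → #
    (2,1)@(5, 3): e=[7,22,23] → #
    (5,1)@(11, 3): e=[25,34,-7] → ·
    (1,2)@(3, 5): e=[-15,42,25] → ·
    (2,2)@(5, 5): e=[-9,46,15] → ·
    (3,2)@(7, 5): e=[-3,50,5] → ·
    (4,2)@(9, 5): e=[3,54,-5] → ·
  covered (7 px):
    · · · # # # · · · · · ·
    · # # # # · · · · · · ·
    · · · · · · · · · · · ·
    · · · · · · · · · · · ·
    · · · · · · · · · · · ·
T1:
  2·area = 92  (B↔C swapped to make it positive)
  edge (1, 3)→(18, 0): d=(17,-3) top-left  bias=+0
  edge (18, 0)→(9, 7): d=(-9,7) right/bottom  bias=-1
  edge (9, 7)→(1, 3): d=(-8,-4) top-left  bias=+0
    (6,0)@(13, 1): e=[2,26,64] → #
    (7,0)@(15, 1): e=[8,12,72] → #
    (8,0)@(17, 1): e=[14,-2,80] → ·
    (0,1)@(1, 3): e=[0,92,0] → #  [on edge]
    (1,1)@(3, 3): e=[6,78,8] → #
    (2,1)@(5, 3): e=[12,64,16] → #
    (3,1)@(7, 3): e=[18,50,24] → #
    (4,1)@(9, 3): e=[24,36,32] → #
    (5,1)@(11, 3): e=[30,22,40] → #
    (7,1)@(15, 3): e=[42,-6,56] → ·
    (0,2)@(1, 5): e=[34,74,-16] → ·
    (1,2)@(3, 5): e=[40,60,-8] → ·
    (2,2)@(5, 5): e=[46,46,0] → #  [on edge]
    (4,3)@(9, 7): e=[92,0,0] → ·  [on edge]
    (6,4)@(13, 9): e=[138,-46,0] → ·  [on edge]
  covered (13 px):
    · · · · · · # # · · · ·
    # # # # # # # · · · · ·
    · · # # # # · · · · · ·
    · · · · · · · · · · · ·
    · · · · · · · · · · · ·

Result: [26,13,13]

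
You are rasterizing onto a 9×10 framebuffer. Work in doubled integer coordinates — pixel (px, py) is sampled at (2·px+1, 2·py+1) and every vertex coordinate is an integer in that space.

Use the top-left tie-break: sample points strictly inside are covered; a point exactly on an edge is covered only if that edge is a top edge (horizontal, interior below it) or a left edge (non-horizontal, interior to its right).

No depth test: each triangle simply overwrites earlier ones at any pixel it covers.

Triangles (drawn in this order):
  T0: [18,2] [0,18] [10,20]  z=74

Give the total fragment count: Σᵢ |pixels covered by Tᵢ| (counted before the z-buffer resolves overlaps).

T0:
  2·area = 196  (B↔C swapped to make it positive)
  edge (18, 2)→(10, 20): d=(-8,18) right/bottom  bias=-1
  edge (10, 20)→(0, 18): d=(-10,-2) top-left  bias=+0
  edge (0, 18)→(18, 2): d=(18,-16) top-left  bias=+0
    (8,1)@(17, 3): e=[10,184,2] → █
    (7,2)@(15, 5): e=[30,160,6] → █
    (8,2)@(17, 5): e=[-6,164,38] → ·
    (6,3)@(13, 7): e=[50,136,10] → █
    (8,3)@(17, 7): e=[-22,144,74] → ·
    (5,4)@(11, 9): e=[70,112,14] → █
    (7,4)@(15, 9): e=[-2,120,78] → ·
    (4,5)@(9, 11): e=[90,88,18] → █
    (7,5)@(15, 11): e=[-18,100,114] → ·
    (3,6)@(7, 13): e=[110,64,22] → █
    (7,6)@(15, 13): e=[-34,80,150] → ·
    (2,7)@(5, 15): e=[130,40,26] → █
    (2,9)@(5, 19): e=[98,0,98] → █  [on edge]
  covered (25 px):
    · · · · · · · · ·
    · · · · · · · · █
    · · · · · · · █ ·
    · · · · · · █ █ ·
    · · · · · █ █ · ·
    · · · · █ █ █ · ·
    · · · █ █ █ █ · ·
    · · █ █ █ █ · · ·
    · █ █ █ █ █ · · ·
    · · █ █ █ · · · ·

Final: 25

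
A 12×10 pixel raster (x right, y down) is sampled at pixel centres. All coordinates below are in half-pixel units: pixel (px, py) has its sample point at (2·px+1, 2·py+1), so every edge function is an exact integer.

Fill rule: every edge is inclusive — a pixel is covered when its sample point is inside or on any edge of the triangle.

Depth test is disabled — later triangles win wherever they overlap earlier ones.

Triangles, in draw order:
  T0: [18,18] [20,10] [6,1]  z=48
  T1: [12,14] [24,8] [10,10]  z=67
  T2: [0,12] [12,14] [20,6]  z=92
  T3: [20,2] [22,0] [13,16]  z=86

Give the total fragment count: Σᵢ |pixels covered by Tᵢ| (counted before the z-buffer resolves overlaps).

T0:
  2·area = 130  (B↔C swapped to make it positive)
  edge (18, 18)→(6, 1): d=(-12,-17) inclusive
  edge (6, 1)→(20, 10): d=(14,9) inclusive
  edge (20, 10)→(18, 18): d=(-2,8) inclusive
    (4,1)@(9, 3): e=[27,1,102] → █
    (5,1)@(11, 3): e=[61,-17,86] → ·
    (4,2)@(9, 5): e=[3,29,98] → █
    (5,2)@(11, 5): e=[37,11,82] → █
    (6,2)@(13, 5): e=[71,-7,66] → ·
    (4,3)@(9, 7): e=[-21,57,94] → ·
    (5,3)@(11, 7): e=[13,39,78] → █
    (6,3)@(13, 7): e=[47,21,62] → █
    (7,3)@(15, 7): e=[81,3,46] → █
    (8,3)@(17, 7): e=[115,-15,30] → ·
    (5,4)@(11, 9): e=[-11,67,74] → ·
    (6,4)@(13, 9): e=[23,49,58] → █
  covered (16 px):
    · · · · · · · · · · · ·
    · · · · █ · · · · · · ·
    · · · · █ █ · · · · · ·
    · · · · · █ █ █ · · · ·
    · · · · · · █ █ █ · · ·
    · · · · · · · █ █ █ · ·
    · · · · · · · █ █ █ · ·
    · · · · · · · · █ · · ·
    · · · · · · · · · · · ·
    · · · · · · · · · · · ·
T1:
  2·area = 60  (B↔C swapped to make it positive)
  edge (12, 14)→(10, 10): d=(-2,-4) inclusive
  edge (10, 10)→(24, 8): d=(14,-2) inclusive
  edge (24, 8)→(12, 14): d=(-12,6) inclusive
    (8,4)@(17, 9): e=[30,0,30] → █  [on edge]
    (9,4)@(19, 9): e=[38,4,18] → █
    (10,4)@(21, 9): e=[46,8,6] → █
    (11,4)@(23, 9): e=[54,12,-6] → ·
    (1,5)@(3, 11): e=[-30,0,90] → ·  [on edge]
    (5,5)@(11, 11): e=[2,16,42] → █
    (6,5)@(13, 11): e=[10,20,30] → █
    (7,5)@(15, 11): e=[18,24,18] → █
    (9,5)@(19, 11): e=[34,32,-6] → ·
    (10,5)@(21, 11): e=[42,36,-18] → ·
    (5,6)@(11, 13): e=[-2,44,18] → ·
    (6,6)@(13, 13): e=[6,48,6] → █
  covered (8 px):
    · · · · · · · · · · · ·
    · · · · · · · · · · · ·
    · · · · · · · · · · · ·
    · · · · · · · · · · · ·
    · · · · · · · · █ █ █ ·
    · · · · · █ █ █ █ · · ·
    · · · · · · █ · · · · ·
    · · · · · · · · · · · ·
    · · · · · · · · · · · ·
    · · · · · · · · · · · ·
T2:
  2·area = 112  (B↔C swapped to make it positive)
  edge (0, 12)→(20, 6): d=(20,-6) inclusive
  edge (20, 6)→(12, 14): d=(-8,8) inclusive
  edge (12, 14)→(0, 12): d=(-12,-2) inclusive
    (11,1)@(23, 3): e=[-42,0,154] → ·  [on edge]
    (10,2)@(21, 5): e=[-14,0,126] → ·  [on edge]
    (8,3)@(17, 7): e=[2,16,94] → █
    (9,3)@(19, 7): e=[14,0,98] → █  [on edge]
    (10,3)@(21, 7): e=[26,-16,102] → ·
    (5,4)@(11, 9): e=[6,48,58] → █
    (6,4)@(13, 9): e=[18,32,62] → █
    (7,4)@(15, 9): e=[30,16,66] → █
    (8,4)@(17, 9): e=[42,0,70] → █  [on edge]
    (9,4)@(19, 9): e=[54,-16,74] → ·
    (2,5)@(5, 11): e=[10,80,22] → █
    (3,5)@(7, 11): e=[22,64,26] → █
    (7,5)@(15, 11): e=[70,0,42] → █  [on edge]
    (6,6)@(13, 13): e=[98,0,14] → █  [on edge]
    (5,7)@(11, 15): e=[126,0,-14] → ·  [on edge]
    (4,8)@(9, 17): e=[154,0,-42] → ·  [on edge]
    (3,9)@(7, 19): e=[182,0,-70] → ·  [on edge]
  covered (16 px):
    · · · · · · · · · · · ·
    · · · · · · · · · · · ·
    · · · · · · · · · · · ·
    · · · · · · · · █ █ · ·
    · · · · · █ █ █ █ · · ·
    · · █ █ █ █ █ █ · · · ·
    · · · █ █ █ █ · · · · ·
    · · · · · · · · · · · ·
    · · · · · · · · · · · ·
    · · · · · · · · · · · ·
T3:
  2·area = 14
  edge (20, 2)→(22, 0): d=(2,-2) inclusive
  edge (22, 0)→(13, 16): d=(-9,16) inclusive
  edge (13, 16)→(20, 2): d=(7,-14) inclusive
    (10,0)@(21, 1): e=[0,7,7] → █  [on edge]
    (11,0)@(23, 1): e=[4,-25,35] → ·
    (9,1)@(19, 3): e=[0,21,-7] → ·  [on edge]
    (10,1)@(21, 3): e=[4,-11,21] → ·
    (8,2)@(17, 5): e=[0,35,-21] → ·  [on edge]
    (9,2)@(19, 5): e=[4,3,7] → █
    (10,2)@(21, 5): e=[8,-29,35] → ·
    (7,3)@(15, 7): e=[0,49,-35] → ·  [on edge]
    (9,3)@(19, 7): e=[8,-15,21] → ·
    (6,4)@(13, 9): e=[0,63,-49] → ·  [on edge]
    (5,5)@(11, 11): e=[0,77,-63] → ·  [on edge]
    (4,6)@(9, 13): e=[0,91,-77] → ·  [on edge]
    (3,7)@(7, 15): e=[0,105,-91] → ·  [on edge]
    (2,8)@(5, 17): e=[0,119,-105] → ·  [on edge]
    (1,9)@(3, 19): e=[0,133,-119] → ·  [on edge]
  covered (2 px):
    · · · · · · · · · · █ ·
    · · · · · · · · · · · ·
    · · · · · · · · · █ · ·
    · · · · · · · · · · · ·
    · · · · · · · · · · · ·
    · · · · · · · · · · · ·
    · · · · · · · · · · · ·
    · · · · · · · · · · · ·
    · · · · · · · · · · · ·
    · · · · · · · · · · · ·

Answer: 42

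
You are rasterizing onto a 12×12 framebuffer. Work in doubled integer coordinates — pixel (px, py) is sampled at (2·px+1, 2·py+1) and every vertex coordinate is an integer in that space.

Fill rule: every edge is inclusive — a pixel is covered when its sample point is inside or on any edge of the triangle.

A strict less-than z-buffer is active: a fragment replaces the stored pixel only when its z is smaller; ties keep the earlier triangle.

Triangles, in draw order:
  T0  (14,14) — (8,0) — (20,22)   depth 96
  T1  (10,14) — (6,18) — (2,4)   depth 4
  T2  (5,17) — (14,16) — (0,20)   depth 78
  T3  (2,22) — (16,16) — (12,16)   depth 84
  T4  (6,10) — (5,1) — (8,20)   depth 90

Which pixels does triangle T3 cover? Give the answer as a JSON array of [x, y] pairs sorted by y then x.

T0:
  2·area = 36
  edge (14, 14)→(8, 0): d=(-6,-14) inclusive
  edge (8, 0)→(20, 22): d=(12,22) inclusive
  edge (20, 22)→(14, 14): d=(-6,-8) inclusive
    (5,3)@(11, 7): e=[0,18,18] → X  [on edge]
    (6,3)@(13, 7): e=[28,-26,34] → .
    (5,4)@(11, 9): e=[-12,42,6] → .
    (6,5)@(13, 11): e=[4,22,10] → X
    (7,5)@(15, 11): e=[32,-22,26] → .
    (6,6)@(13, 13): e=[-8,46,-2] → .
    (7,6)@(15, 13): e=[20,2,14] → X
    (8,6)@(17, 13): e=[48,-42,30] → .
    (7,7)@(15, 15): e=[8,26,2] → X
    (8,7)@(17, 15): e=[36,-18,18] → .
    (7,8)@(15, 17): e=[-4,50,-10] → .
    (8,8)@(17, 17): e=[24,6,6] → X
    (8,10)@(17, 21): e=[0,54,-18] → .  [on edge]
  covered (5 px):
    . . . . . . . . . . . .
    . . . . . . . . . . . .
    . . . . . . . . . . . .
    . . . . . X . . . . . .
    . . . . . . . . . . . .
    . . . . . . X . . . . .
    . . . . . . . X . . . .
    . . . . . . . X . . . .
    . . . . . . . . X . . .
    . . . . . . . . . . . .
    . . . . . . . . . . . .
    . . . . . . . . . . . .
T1:
  2·area = 72
  edge (10, 14)→(6, 18): d=(-4,4) inclusive
  edge (6, 18)→(2, 4): d=(-4,-14) inclusive
  edge (2, 4)→(10, 14): d=(8,10) inclusive
    (11,0)@(23, 1): e=[0,306,-234] → .  [on edge]
    (10,1)@(21, 3): e=[0,270,-198] → .  [on edge]
    (9,2)@(19, 5): e=[0,234,-162] → .  [on edge]
    (1,3)@(3, 7): e=[56,2,14] → X
    (2,3)@(5, 7): e=[48,30,-6] → .
    (8,3)@(17, 7): e=[0,198,-126] → .  [on edge]
    (1,4)@(3, 9): e=[48,-6,30] → .
    (2,4)@(5, 9): e=[40,22,10] → X
    (3,4)@(7, 9): e=[32,50,-10] → .
    (7,4)@(15, 9): e=[0,162,-90] → .  [on edge]
    (2,5)@(5, 11): e=[32,14,26] → X
    (3,5)@(7, 11): e=[24,42,6] → X
    (6,5)@(13, 11): e=[0,126,-54] → .  [on edge]
    (5,6)@(11, 13): e=[0,90,-18] → .  [on edge]
    (4,7)@(9, 15): e=[0,54,18] → X  [on edge]
    (3,8)@(7, 17): e=[0,18,54] → X  [on edge]
    (2,9)@(5, 19): e=[0,-18,90] → .  [on edge]
    (1,10)@(3, 21): e=[0,-54,126] → .  [on edge]
    (0,11)@(1, 23): e=[0,-90,162] → .  [on edge]
  covered (10 px):
    . . . . . . . . . . . .
    . . . . . . . . . . . .
    . . . . . . . . . . . .
    . X . . . . . . . . . .
    . . X . . . . . . . . .
    . . X X . . . . . . . .
    . . X X X . . . . . . .
    . . . X X . . . . . . .
    . . . X . . . . . . . .
    . . . . . . . . . . . .
    . . . . . . . . . . . .
    . . . . . . . . . . . .
T2:
  2·area = 22
  edge (5, 17)→(14, 16): d=(9,-1) inclusive
  edge (14, 16)→(0, 20): d=(-14,4) inclusive
  edge (0, 20)→(5, 17): d=(5,-3) inclusive
    (7,5)@(15, 11): e=[-44,66,0] → .  [on edge]
    (11,7)@(23, 15): e=[0,-22,44] → .  [on edge]
    (2,8)@(5, 17): e=[0,22,0] → X  [on edge]
    (3,8)@(7, 17): e=[2,14,6] → X
    (4,8)@(9, 17): e=[4,6,12] → X
    (5,8)@(11, 17): e=[6,-2,18] → .
    (1,9)@(3, 19): e=[16,2,4] → X
    (2,9)@(5, 19): e=[18,-6,10] → .
    (3,9)@(7, 19): e=[20,-14,16] → .
    (4,9)@(9, 19): e=[22,-22,22] → .
    (1,10)@(3, 21): e=[34,-26,14] → .
  covered (4 px):
    . . . . . . . . . . . .
    . . . . . . . . . . . .
    . . . . . . . . . . . .
    . . . . . . . . . . . .
    . . . . . . . . . . . .
    . . . . . . . . . . . .
    . . . . . . . . . . . .
    . . . . . . . . . . . .
    . . X X X . . . . . . .
    . X . . . . . . . . . .
    . . . . . . . . . . . .
    . . . . . . . . . . . .
T3:
  2·area = 24  (B↔C swapped to make it positive)
  edge (2, 22)→(12, 16): d=(10,-6) inclusive
  edge (12, 16)→(16, 16): d=(4,0) inclusive
  edge (16, 16)→(2, 22): d=(-14,6) inclusive
    (8,6)@(17, 13): e=[0,-12,36] → .  [on edge]
    (11,6)@(23, 13): e=[36,-12,0] → .  [on edge]
    (5,8)@(11, 17): e=[4,4,16] → X
    (6,8)@(13, 17): e=[16,4,4] → X
    (7,8)@(15, 17): e=[28,4,-8] → .
    (3,9)@(7, 19): e=[0,12,12] → X  [on edge]
    (4,9)@(9, 19): e=[12,12,0] → X  [on edge]
    (5,9)@(11, 19): e=[24,12,-12] → .
    (6,9)@(13, 19): e=[36,12,-24] → .
    (3,10)@(7, 21): e=[20,20,-16] → .
    (4,10)@(9, 21): e=[32,20,-28] → .
  covered (4 px):
    . . . . . . . . . . . .
    . . . . . . . . . . . .
    . . . . . . . . . . . .
    . . . . . . . . . . . .
    . . . . . . . . . . . .
    . . . . . . . . . . . .
    . . . . . . . . . . . .
    . . . . . . . . . . . .
    . . . . . X X . . . . .
    . . . X X . . . . . . .
    . . . . . . . . . . . .
    . . . . . . . . . . . .
T4:
  2·area = 8
  edge (6, 10)→(5, 1): d=(-1,-9) inclusive
  edge (5, 1)→(8, 20): d=(3,19) inclusive
  edge (8, 20)→(6, 10): d=(-2,-10) inclusive
    (2,0)@(5, 1): e=[0,0,8] → X  [on edge]
    (3,0)@(7, 1): e=[18,-38,28] → .
    (2,1)@(5, 3): e=[-2,6,4] → .
    (2,2)@(5, 5): e=[-4,12,0] → .  [on edge]
    (3,7)@(7, 15): e=[4,4,0] → X  [on edge]
    (4,7)@(9, 15): e=[22,-34,20] → .
    (3,8)@(7, 17): e=[2,10,-4] → .
    (3,9)@(7, 19): e=[0,16,-8] → .  [on edge]
  covered (2 px):
    . . X . . . . . . . . .
    . . . . . . . . . . . .
    . . . . . . . . . . . .
    . . . . . . . . . . . .
    . . . . . . . . . . . .
    . . . . . . . . . . . .
    . . . . . . . . . . . .
    . . . X . . . . . . . .
    . . . . . . . . . . . .
    . . . . . . . . . . . .
    . . . . . . . . . . . .
    . . . . . . . . . . . .

Answer: [[5,8],[6,8],[3,9],[4,9]]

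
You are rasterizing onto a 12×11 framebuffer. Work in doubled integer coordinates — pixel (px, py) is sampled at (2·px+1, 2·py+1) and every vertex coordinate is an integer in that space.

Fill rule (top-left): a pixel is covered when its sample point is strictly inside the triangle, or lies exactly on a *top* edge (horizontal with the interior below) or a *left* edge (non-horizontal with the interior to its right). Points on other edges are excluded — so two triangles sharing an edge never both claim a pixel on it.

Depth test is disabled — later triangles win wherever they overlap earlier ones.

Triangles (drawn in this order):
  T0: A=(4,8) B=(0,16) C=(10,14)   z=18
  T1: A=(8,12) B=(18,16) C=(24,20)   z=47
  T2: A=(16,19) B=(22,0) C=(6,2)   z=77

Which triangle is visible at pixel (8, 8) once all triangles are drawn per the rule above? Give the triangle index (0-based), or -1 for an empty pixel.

T0:
  2·area = 72  (B↔C swapped to make it positive)
  edge (4, 8)→(10, 14): d=(6,6) right/bottom  bias=-1
  edge (10, 14)→(0, 16): d=(-10,2) right/bottom  bias=-1
  edge (0, 16)→(4, 8): d=(4,-8) top-left  bias=+0
    (0,2)@(1, 5): e=[0,108,-36] → ·  [on edge]
    (1,3)@(3, 7): e=[0,84,-12] → ·  [on edge]
    (2,4)@(5, 9): e=[0,60,12] → ·  [on edge]
    (1,5)@(3, 11): e=[24,44,4] → #
    (2,5)@(5, 11): e=[12,40,20] → #
    (3,5)@(7, 11): e=[0,36,36] → ·  [on edge]
    (1,6)@(3, 13): e=[36,24,12] → #
    (3,6)@(7, 13): e=[12,16,44] → #
    (4,6)@(9, 13): e=[0,12,60] → ·  [on edge]
    (7,6)@(15, 13): e=[-36,0,108] → ·  [on edge]
    (0,7)@(1, 15): e=[60,8,4] → #
    (2,7)@(5, 15): e=[36,0,36] → ·  [on edge]
    (5,7)@(11, 15): e=[0,-12,84] → ·  [on edge]
    (6,8)@(13, 17): e=[0,-36,108] → ·  [on edge]
    (7,9)@(15, 19): e=[0,-60,132] → ·  [on edge]
    (8,10)@(17, 21): e=[0,-84,156] → ·  [on edge]
  covered (7 px):
    · · · · · · · · · · · ·
    · · · · · · · · · · · ·
    · · · · · · · · · · · ·
    · · · · · · · · · · · ·
    · · · · · · · · · · · ·
    · # # · · · · · · · · ·
    · # # # · · · · · · · ·
    # # · · · · · · · · · ·
    · · · · · · · · · · · ·
    · · · · · · · · · · · ·
    · · · · · · · · · · · ·
T1:
  2·area = 16
  edge (8, 12)→(18, 16): d=(10,4) right/bottom  bias=-1
  edge (18, 16)→(24, 20): d=(6,4) right/bottom  bias=-1
  edge (24, 20)→(8, 12): d=(-16,-8) top-left  bias=+0
    (7,7)@(15, 15): e=[2,6,8] → #
    (8,7)@(17, 15): e=[-6,-2,24] → ·
    (7,8)@(15, 17): e=[22,18,-24] → ·
    (9,8)@(19, 17): e=[6,2,8] → #
    (10,8)@(21, 17): e=[-2,-6,24] → ·
    (9,9)@(19, 19): e=[26,14,-24] → ·
  covered (2 px):
    · · · · · · · · · · · ·
    · · · · · · · · · · · ·
    · · · · · · · · · · · ·
    · · · · · · · · · · · ·
    · · · · · · · · · · · ·
    · · · · · · · · · · · ·
    · · · · · · · · · · · ·
    · · · · · · · # · · · ·
    · · · · · · · · · # · ·
    · · · · · · · · · · · ·
    · · · · · · · · · · · ·
T2:
  2·area = 292  (B↔C swapped to make it positive)
  edge (16, 19)→(6, 2): d=(-10,-17) top-left  bias=+0
  edge (6, 2)→(22, 0): d=(16,-2) top-left  bias=+0
  edge (22, 0)→(16, 19): d=(-6,19) right/bottom  bias=-1
    (7,0)@(15, 1): e=[163,2,127] → #
    (8,0)@(17, 1): e=[197,6,89] → #
    (9,0)@(19, 1): e=[231,10,51] → #
    (10,0)@(21, 1): e=[265,14,13] → #
    (11,0)@(23, 1): e=[299,18,-25] → ·
    (3,1)@(7, 3): e=[7,18,267] → #
    (4,1)@(9, 3): e=[41,22,229] → #
    (5,1)@(11, 3): e=[75,26,191] → #
    (6,1)@(13, 3): e=[109,30,153] → #
    (11,1)@(23, 3): e=[279,50,-37] → ·
    (3,2)@(7, 5): e=[-13,50,255] → ·
    (4,2)@(9, 5): e=[21,54,217] → #
  covered (38 px):
    · · · · · · · # # # # ·
    · · · # # # # # # # # ·
    · · · · # # # # # # · ·
    · · · · # # # # # # · ·
    · · · · · # # # # # · ·
    · · · · · · # # # · · ·
    · · · · · · # # # · · ·
    · · · · · · · # # · · ·
    · · · · · · · # · · · ·
    · · · · · · · · · · · ·
    · · · · · · · · · · · ·

Z-buffer (winner per pixel, '.' = empty):
  . . . . . . . 2 2 2 2 .
  . . . 2 2 2 2 2 2 2 2 .
  . . . . 2 2 2 2 2 2 . .
  . . . . 2 2 2 2 2 2 . .
  . . . . . 2 2 2 2 2 . .
  . 0 0 . . . 2 2 2 . . .
  . 0 0 0 . . 2 2 2 . . .
  0 0 . . . . . 2 2 . . .
  . . . . . . . 2 . 1 . .
  . . . . . . . . . . . .
  . . . . . . . . . . . .

Final: -1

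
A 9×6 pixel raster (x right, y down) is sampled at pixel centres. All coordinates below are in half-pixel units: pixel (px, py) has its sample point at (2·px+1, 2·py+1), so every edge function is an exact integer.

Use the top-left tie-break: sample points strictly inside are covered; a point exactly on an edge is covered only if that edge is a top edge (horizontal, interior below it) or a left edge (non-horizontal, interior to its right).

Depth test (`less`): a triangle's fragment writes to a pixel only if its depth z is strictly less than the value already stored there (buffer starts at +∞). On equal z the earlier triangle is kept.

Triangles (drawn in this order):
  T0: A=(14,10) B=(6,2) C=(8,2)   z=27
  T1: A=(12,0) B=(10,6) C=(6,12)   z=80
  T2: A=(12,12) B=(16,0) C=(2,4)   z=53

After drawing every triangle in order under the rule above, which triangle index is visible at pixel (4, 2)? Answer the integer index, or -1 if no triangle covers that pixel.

T0:
  2·area = 16
  edge (14, 10)→(6, 2): d=(-8,-8) top-left  bias=+0
  edge (6, 2)→(8, 2): d=(2,0) top-left  bias=+0
  edge (8, 2)→(14, 10): d=(6,8) right/bottom  bias=-1
    (2,0)@(5, 1): e=[0,-2,18] → ·  [on edge]
    (3,1)@(7, 3): e=[0,2,14] → #  [on edge]
    (4,1)@(9, 3): e=[16,2,-2] → ·
    (3,2)@(7, 5): e=[-16,6,26] → ·
    (4,2)@(9, 5): e=[0,6,10] → #  [on edge]
    (5,2)@(11, 5): e=[16,6,-6] → ·
    (4,3)@(9, 7): e=[-16,10,22] → ·
    (5,3)@(11, 7): e=[0,10,6] → #  [on edge]
    (6,3)@(13, 7): e=[16,10,-10] → ·
    (5,4)@(11, 9): e=[-16,14,18] → ·
    (6,4)@(13, 9): e=[0,14,2] → #  [on edge]
    (7,4)@(15, 9): e=[16,14,-14] → ·
    (7,5)@(15, 11): e=[0,18,-2] → ·  [on edge]
  covered (4 px):
    · · · · · · · · ·
    · · · # · · · · ·
    · · · · # · · · ·
    · · · · · # · · ·
    · · · · · · # · ·
    · · · · · · · · ·
T1:
  2·area = 12
  edge (12, 0)→(10, 6): d=(-2,6) right/bottom  bias=-1
  edge (10, 6)→(6, 12): d=(-4,6) right/bottom  bias=-1
  edge (6, 12)→(12, 0): d=(6,-12) top-left  bias=+0
    (5,1)@(11, 3): e=[0,6,6] → ·  [on edge]
    (4,3)@(9, 7): e=[4,2,6] → #
    (5,3)@(11, 7): e=[-8,-10,30] → ·
    (4,4)@(9, 9): e=[0,-6,18] → ·  [on edge]
  covered (1 px):
    · · · · · · · · ·
    · · · · · · · · ·
    · · · · · · · · ·
    · · · · # · · · ·
    · · · · · · · · ·
    · · · · · · · · ·
T2:
  2·area = 152  (B↔C swapped to make it positive)
  edge (12, 12)→(2, 4): d=(-10,-8) top-left  bias=+0
  edge (2, 4)→(16, 0): d=(14,-4) top-left  bias=+0
  edge (16, 0)→(12, 12): d=(-4,12) right/bottom  bias=-1
    (6,0)@(13, 1): e=[118,2,32] → #
    (7,0)@(15, 1): e=[134,10,8] → #
    (8,0)@(17, 1): e=[150,18,-16] → ·
    (3,1)@(7, 3): e=[50,6,96] → #
    (4,1)@(9, 3): e=[66,14,72] → #
    (5,1)@(11, 3): e=[82,22,48] → #
    (7,1)@(15, 3): e=[114,38,0] → ·  [on edge]
    (2,2)@(5, 5): e=[14,26,112] → #
    (7,2)@(15, 5): e=[94,66,-8] → ·
    (2,3)@(5, 7): e=[-6,54,104] → ·
    (3,3)@(7, 7): e=[10,62,80] → #
    (7,3)@(15, 7): e=[74,94,-16] → ·
    (6,4)@(13, 9): e=[38,114,0] → ·  [on edge]
  covered (18 px):
    · · · · · · # # ·
    · · · # # # # · ·
    · · # # # # # · ·
    · · · # # # # · ·
    · · · · # # · · ·
    · · · · · # · · ·

Z-buffer (winner per pixel, '.' = empty):
  . . . . . . 2 2 .
  . . . 0 2 2 2 . .
  . . 2 2 0 2 2 . .
  . . . 2 2 0 2 . .
  . . . . 2 2 0 . .
  . . . . . 2 . . .

Final: 0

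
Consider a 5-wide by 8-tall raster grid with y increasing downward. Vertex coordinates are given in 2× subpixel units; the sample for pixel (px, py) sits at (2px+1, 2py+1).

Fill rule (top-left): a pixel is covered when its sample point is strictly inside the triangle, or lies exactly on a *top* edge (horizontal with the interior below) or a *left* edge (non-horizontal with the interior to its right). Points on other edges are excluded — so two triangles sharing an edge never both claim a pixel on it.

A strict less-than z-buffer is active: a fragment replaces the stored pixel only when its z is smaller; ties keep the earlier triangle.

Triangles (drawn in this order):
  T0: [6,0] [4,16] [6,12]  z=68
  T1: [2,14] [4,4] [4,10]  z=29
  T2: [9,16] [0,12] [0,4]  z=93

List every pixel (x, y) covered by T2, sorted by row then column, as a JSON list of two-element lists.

T0:
  2·area = 24  (B↔C swapped to make it positive)
  edge (6, 0)→(6, 12): d=(0,12) right/bottom  bias=-1
  edge (6, 12)→(4, 16): d=(-2,4) right/bottom  bias=-1
  edge (4, 16)→(6, 0): d=(2,-16) top-left  bias=+0
    (2,4)@(5, 9): e=[12,10,2] → X
    (3,4)@(7, 9): e=[-12,2,34] → .
    (2,5)@(5, 11): e=[12,6,6] → X
    (3,5)@(7, 11): e=[-12,-2,38] → .
    (2,6)@(5, 13): e=[12,2,10] → X
    (3,6)@(7, 13): e=[-12,-6,42] → .
    (2,7)@(5, 15): e=[12,-2,14] → .
  covered (3 px):
    . . . . .
    . . . . .
    . . . . .
    . . . . .
    . . X . .
    . . X . .
    . . X . .
    . . . . .
T1:
  2·area = 12
  edge (2, 14)→(4, 4): d=(2,-10) top-left  bias=+0
  edge (4, 4)→(4, 10): d=(0,6) right/bottom  bias=-1
  edge (4, 10)→(2, 14): d=(-2,4) right/bottom  bias=-1
    (1,4)@(3, 9): e=[0,6,6] → X  [on edge]
    (2,4)@(5, 9): e=[20,-6,-2] → .
    (1,5)@(3, 11): e=[4,6,2] → X
    (2,5)@(5, 11): e=[24,-6,-6] → .
    (1,6)@(3, 13): e=[8,6,-2] → .
  covered (2 px):
    . . . . .
    . . . . .
    . . . . .
    . . . . .
    . X . . .
    . X . . .
    . . . . .
    . . . . .
T2:
  2·area = 72
  edge (9, 16)→(0, 12): d=(-9,-4) top-left  bias=+0
  edge (0, 12)→(0, 4): d=(0,-8) top-left  bias=+0
  edge (0, 4)→(9, 16): d=(9,12) right/bottom  bias=-1
    (0,3)@(1, 7): e=[49,8,15] → X
    (1,3)@(3, 7): e=[57,24,-9] → .
    (0,4)@(1, 9): e=[31,8,33] → X
    (1,4)@(3, 9): e=[39,24,9] → X
    (2,4)@(5, 9): e=[47,40,-15] → .
    (0,5)@(1, 11): e=[13,8,51] → X
    (2,5)@(5, 11): e=[29,40,3] → X
    (3,5)@(7, 11): e=[37,56,-21] → .
    (0,6)@(1, 13): e=[-5,8,69] → .
    (1,6)@(3, 13): e=[3,24,45] → X
    (3,6)@(7, 13): e=[19,56,-3] → .
    (1,7)@(3, 15): e=[-15,24,63] → .
  covered (9 px):
    . . . . .
    . . . . .
    . . . . .
    X . . . .
    X X . . .
    X X X . .
    . X X . .
    . . . X .

Result: [[0,3],[0,4],[1,4],[0,5],[1,5],[2,5],[1,6],[2,6],[3,7]]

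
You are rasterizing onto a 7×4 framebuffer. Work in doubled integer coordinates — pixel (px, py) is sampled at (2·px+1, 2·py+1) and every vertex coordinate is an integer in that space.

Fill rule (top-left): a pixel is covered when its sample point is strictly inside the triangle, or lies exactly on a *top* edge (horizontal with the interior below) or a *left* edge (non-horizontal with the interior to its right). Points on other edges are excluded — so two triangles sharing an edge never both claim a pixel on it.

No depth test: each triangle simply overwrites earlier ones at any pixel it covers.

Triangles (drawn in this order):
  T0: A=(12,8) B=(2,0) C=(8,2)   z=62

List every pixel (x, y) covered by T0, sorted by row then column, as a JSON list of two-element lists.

T0:
  2·area = 28
  edge (12, 8)→(2, 0): d=(-10,-8) top-left  bias=+0
  edge (2, 0)→(8, 2): d=(6,2) right/bottom  bias=-1
  edge (8, 2)→(12, 8): d=(4,6) right/bottom  bias=-1
    (2,0)@(5, 1): e=[14,0,14] → .  [on edge]
    (3,1)@(7, 3): e=[10,8,10] → X
    (4,1)@(9, 3): e=[26,4,-2] → .
    (5,1)@(11, 3): e=[42,0,-14] → .  [on edge]
    (3,2)@(7, 5): e=[-10,20,18] → .
    (4,2)@(9, 5): e=[6,16,6] → X
    (5,2)@(11, 5): e=[22,12,-6] → .
    (4,3)@(9, 7): e=[-14,28,14] → .
    (5,3)@(11, 7): e=[2,24,2] → X
    (6,3)@(13, 7): e=[18,20,-10] → .
  covered (3 px):
    . . . . . . .
    . . . X . . .
    . . . . X . .
    . . . . . X .

Final: [[3,1],[4,2],[5,3]]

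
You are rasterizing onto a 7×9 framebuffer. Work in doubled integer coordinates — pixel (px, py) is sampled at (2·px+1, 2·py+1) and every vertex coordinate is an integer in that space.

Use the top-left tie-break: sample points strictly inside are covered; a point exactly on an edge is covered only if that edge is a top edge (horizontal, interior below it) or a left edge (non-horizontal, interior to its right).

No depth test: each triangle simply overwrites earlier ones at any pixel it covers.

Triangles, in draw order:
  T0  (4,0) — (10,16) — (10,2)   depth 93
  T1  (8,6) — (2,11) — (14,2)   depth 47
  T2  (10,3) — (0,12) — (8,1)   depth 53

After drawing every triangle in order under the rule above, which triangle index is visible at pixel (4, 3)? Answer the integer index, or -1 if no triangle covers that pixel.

T0:
  2·area = 84  (B↔C swapped to make it positive)
  edge (4, 0)→(10, 2): d=(6,2) right/bottom  bias=-1
  edge (10, 2)→(10, 16): d=(0,14) right/bottom  bias=-1
  edge (10, 16)→(4, 0): d=(-6,-16) top-left  bias=+0
    (2,0)@(5, 1): e=[4,70,10] → █
    (3,0)@(7, 1): e=[0,42,42] → ·  [on edge]
    (2,1)@(5, 3): e=[16,70,-2] → ·
    (3,1)@(7, 3): e=[12,42,30] → █
    (4,1)@(9, 3): e=[8,14,62] → █
    (5,1)@(11, 3): e=[4,-14,94] → ·
    (6,1)@(13, 3): e=[0,-42,126] → ·  [on edge]
    (3,2)@(7, 5): e=[24,42,18] → █
    (5,2)@(11, 5): e=[16,-14,82] → ·
    (3,3)@(7, 7): e=[36,42,6] → █
    (5,3)@(11, 7): e=[28,-14,70] → ·
    (3,4)@(7, 9): e=[48,42,-6] → ·
  covered (10 px):
    · · █ · · · ·
    · · · █ █ · ·
    · · · █ █ · ·
    · · · █ █ · ·
    · · · · █ · ·
    · · · · █ · ·
    · · · · █ · ·
    · · · · · · ·
    · · · · · · ·
T1:
  2·area = 6  (B↔C swapped to make it positive)
  edge (8, 6)→(14, 2): d=(6,-4) top-left  bias=+0
  edge (14, 2)→(2, 11): d=(-12,9) right/bottom  bias=-1
  edge (2, 11)→(8, 6): d=(6,-5) top-left  bias=+0
    (3,3)@(7, 7): e=[2,3,1] → █
    (4,3)@(9, 7): e=[10,-15,11] → ·
    (3,4)@(7, 9): e=[14,-21,13] → ·
  covered (1 px):
    · · · · · · ·
    · · · · · · ·
    · · · · · · ·
    · · · █ · · ·
    · · · · · · ·
    · · · · · · ·
    · · · · · · ·
    · · · · · · ·
    · · · · · · ·
T2:
  2·area = 38
  edge (10, 3)→(0, 12): d=(-10,9) right/bottom  bias=-1
  edge (0, 12)→(8, 1): d=(8,-11) top-left  bias=+0
  edge (8, 1)→(10, 3): d=(2,2) right/bottom  bias=-1
    (3,1)@(7, 3): e=[27,5,6] → █
    (4,1)@(9, 3): e=[9,27,2] → █
    (5,1)@(11, 3): e=[-9,49,-2] → ·
    (3,2)@(7, 5): e=[7,21,10] → █
    (4,2)@(9, 5): e=[-11,43,6] → ·
    (2,3)@(5, 7): e=[5,15,18] → █
    (3,3)@(7, 7): e=[-13,37,14] → ·
    (1,4)@(3, 9): e=[3,9,26] → █
    (2,4)@(5, 9): e=[-15,31,22] → ·
    (0,5)@(1, 11): e=[1,3,34] → █
    (1,5)@(3, 11): e=[-17,25,30] → ·
    (0,6)@(1, 13): e=[-19,19,38] → ·
  covered (6 px):
    · · · · · · ·
    · · · █ █ · ·
    · · · █ · · ·
    · · █ · · · ·
    · █ · · · · ·
    █ · · · · · ·
    · · · · · · ·
    · · · · · · ·
    · · · · · · ·

Z-buffer (winner per pixel, '.' = empty):
  . . 0 . . . .
  . . . 2 2 . .
  . . . 2 0 . .
  . . 2 1 0 . .
  . 2 . . 0 . .
  2 . . . 0 . .
  . . . . 0 . .
  . . . . . . .
  . . . . . . .

Answer: 0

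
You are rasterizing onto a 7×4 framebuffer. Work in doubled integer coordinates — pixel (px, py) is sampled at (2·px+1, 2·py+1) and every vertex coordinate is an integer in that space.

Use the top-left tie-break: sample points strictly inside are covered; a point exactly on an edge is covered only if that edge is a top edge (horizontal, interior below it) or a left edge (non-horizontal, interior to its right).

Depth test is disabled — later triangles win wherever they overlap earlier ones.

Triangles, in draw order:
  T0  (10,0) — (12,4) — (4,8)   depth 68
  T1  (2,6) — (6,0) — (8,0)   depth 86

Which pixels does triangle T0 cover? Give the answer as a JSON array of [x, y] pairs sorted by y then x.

T0:
  2·area = 40
  edge (10, 0)→(12, 4): d=(2,4) right/bottom  bias=-1
  edge (12, 4)→(4, 8): d=(-8,4) right/bottom  bias=-1
  edge (4, 8)→(10, 0): d=(6,-8) top-left  bias=+0
    (4,1)@(9, 3): e=[10,20,10] → X
    (5,1)@(11, 3): e=[2,12,26] → X
    (6,1)@(13, 3): e=[-6,4,42] → .
    (3,2)@(7, 5): e=[22,12,6] → X
    (5,2)@(11, 5): e=[6,-4,38] → .
    (2,3)@(5, 7): e=[34,4,2] → X
    (3,3)@(7, 7): e=[26,-4,18] → .
    (4,3)@(9, 7): e=[18,-12,34] → .
  covered (5 px):
    . . . . . . .
    . . . . X X .
    . . . X X . .
    . . X . . . .
T1:
  2·area = 12
  edge (2, 6)→(6, 0): d=(4,-6) top-left  bias=+0
  edge (6, 0)→(8, 0): d=(2,0) top-left  bias=+0
  edge (8, 0)→(2, 6): d=(-6,6) right/bottom  bias=-1
    (3,0)@(7, 1): e=[10,2,0] → .  [on edge]
    (2,1)@(5, 3): e=[6,6,0] → .  [on edge]
    (1,2)@(3, 5): e=[2,10,0] → .  [on edge]
    (0,3)@(1, 7): e=[-2,14,0] → .  [on edge]
  covered (0 px):
    . . . . . . .
    . . . . . . .
    . . . . . . .
    . . . . . . .

Final: [[4,1],[5,1],[3,2],[4,2],[2,3]]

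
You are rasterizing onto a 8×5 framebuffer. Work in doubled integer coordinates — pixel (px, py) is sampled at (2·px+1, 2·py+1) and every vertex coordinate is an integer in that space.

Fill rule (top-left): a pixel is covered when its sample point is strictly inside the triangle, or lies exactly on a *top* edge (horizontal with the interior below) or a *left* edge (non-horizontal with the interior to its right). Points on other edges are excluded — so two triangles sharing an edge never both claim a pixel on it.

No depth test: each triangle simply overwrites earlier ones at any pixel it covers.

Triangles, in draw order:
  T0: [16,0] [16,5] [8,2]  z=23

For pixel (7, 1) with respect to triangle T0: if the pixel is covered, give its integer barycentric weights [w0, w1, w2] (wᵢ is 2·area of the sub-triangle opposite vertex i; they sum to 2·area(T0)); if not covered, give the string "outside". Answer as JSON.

T0:
  2·area = 40
  edge (16, 0)→(16, 5): d=(0,5) right/bottom  bias=-1
  edge (16, 5)→(8, 2): d=(-8,-3) top-left  bias=+0
  edge (8, 2)→(16, 0): d=(8,-2) top-left  bias=+0
    (6,0)@(13, 1): e=[15,23,2] → █
    (7,0)@(15, 1): e=[5,29,6] → █
    (5,1)@(11, 3): e=[25,1,14] → █
    (5,2)@(11, 5): e=[25,-15,30] → ·
    (6,2)@(13, 5): e=[15,-9,34] → ·
    (7,2)@(15, 5): e=[5,-3,38] → ·
  covered (5 px):
    · · · · · · █ █
    · · · · · █ █ █
    · · · · · · · ·
    · · · · · · · ·
    · · · · · · · ·

Result: [13,22,5]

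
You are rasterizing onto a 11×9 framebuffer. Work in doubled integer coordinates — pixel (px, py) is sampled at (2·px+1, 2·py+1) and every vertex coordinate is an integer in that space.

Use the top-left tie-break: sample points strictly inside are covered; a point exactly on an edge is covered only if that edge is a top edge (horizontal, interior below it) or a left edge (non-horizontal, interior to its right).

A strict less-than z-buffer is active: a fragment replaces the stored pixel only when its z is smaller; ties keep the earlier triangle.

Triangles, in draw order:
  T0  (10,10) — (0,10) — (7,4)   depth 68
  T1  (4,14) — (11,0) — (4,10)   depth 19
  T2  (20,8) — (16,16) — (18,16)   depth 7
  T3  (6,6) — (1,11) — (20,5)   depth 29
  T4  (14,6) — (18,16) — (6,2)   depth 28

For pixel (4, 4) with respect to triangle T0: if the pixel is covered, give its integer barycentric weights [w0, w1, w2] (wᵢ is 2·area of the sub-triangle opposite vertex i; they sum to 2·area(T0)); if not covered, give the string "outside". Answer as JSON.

T0:
  2·area = 60
  edge (10, 10)→(0, 10): d=(-10,0) right/bottom  bias=-1
  edge (0, 10)→(7, 4): d=(7,-6) top-left  bias=+0
  edge (7, 4)→(10, 10): d=(3,6) right/bottom  bias=-1
    (3,2)@(7, 5): e=[50,7,3] → X
    (4,2)@(9, 5): e=[50,19,-9] → .
    (2,3)@(5, 7): e=[30,9,21] → X
    (4,3)@(9, 7): e=[30,33,-3] → .
    (1,4)@(3, 9): e=[10,11,39] → X
    (4,4)@(9, 9): e=[10,47,3] → X
    (5,4)@(11, 9): e=[10,59,-9] → .
    (1,5)@(3, 11): e=[-10,25,45] → .
    (2,5)@(5, 11): e=[-10,37,33] → .
    (3,5)@(7, 11): e=[-10,49,21] → .
    (4,5)@(9, 11): e=[-10,61,9] → .
  covered (7 px):
    . . . . . . . . . . .
    . . . . . . . . . . .
    . . . X . . . . . . .
    . . X X . . . . . . .
    . X X X X . . . . . .
    . . . . . . . . . . .
    . . . . . . . . . . .
    . . . . . . . . . . .
    . . . . . . . . . . .
T1:
  2·area = 28  (B↔C swapped to make it positive)
  edge (4, 14)→(4, 10): d=(0,-4) top-left  bias=+0
  edge (4, 10)→(11, 0): d=(7,-10) top-left  bias=+0
  edge (11, 0)→(4, 14): d=(-7,14) right/bottom  bias=-1
    (4,1)@(9, 3): e=[20,1,7] → X
    (5,1)@(11, 3): e=[28,21,-21] → .
    (4,2)@(9, 5): e=[20,15,-7] → .
    (3,3)@(7, 7): e=[12,9,7] → X
    (4,3)@(9, 7): e=[20,29,-21] → .
    (2,4)@(5, 9): e=[4,3,21] → X
    (3,4)@(7, 9): e=[12,23,-7] → .
    (2,5)@(5, 11): e=[4,17,7] → X
    (3,5)@(7, 11): e=[12,37,-21] → .
    (2,6)@(5, 13): e=[4,31,-7] → .
  covered (4 px):
    . . . . . . . . . . .
    . . . . X . . . . . .
    . . . . . . . . . . .
    . . . X . . . . . . .
    . . X . . . . . . . .
    . . X . . . . . . . .
    . . . . . . . . . . .
    . . . . . . . . . . .
    . . . . . . . . . . .
T2:
  2·area = 16  (B↔C swapped to make it positive)
  edge (20, 8)→(18, 16): d=(-2,8) right/bottom  bias=-1
  edge (18, 16)→(16, 16): d=(-2,0) right/bottom  bias=-1
  edge (16, 16)→(20, 8): d=(4,-8) top-left  bias=+0
    (9,5)@(19, 11): e=[2,10,4] → X
    (10,5)@(21, 11): e=[-14,10,20] → .
    (9,6)@(19, 13): e=[-2,6,12] → .
    (8,7)@(17, 15): e=[10,2,4] → X
    (9,7)@(19, 15): e=[-6,2,20] → .
    (8,8)@(17, 17): e=[6,-2,12] → .
  covered (2 px):
    . . . . . . . . . . .
    . . . . . . . . . . .
    . . . . . . . . . . .
    . . . . . . . . . . .
    . . . . . . . . . . .
    . . . . . . . . . X .
    . . . . . . . . . . .
    . . . . . . . . X . .
    . . . . . . . . . . .
T3:
  2·area = 65  (B↔C swapped to make it positive)
  edge (6, 6)→(20, 5): d=(14,-1) top-left  bias=+0
  edge (20, 5)→(1, 11): d=(-19,6) right/bottom  bias=-1
  edge (1, 11)→(6, 6): d=(5,-5) top-left  bias=+0
    (5,0)@(11, 1): e=[-65,130,0] → .  [on edge]
    (4,1)@(9, 3): e=[-39,104,0] → .  [on edge]
    (3,2)@(7, 5): e=[-13,78,0] → .  [on edge]
    (2,3)@(5, 7): e=[13,52,0] → X  [on edge]
    (3,3)@(7, 7): e=[15,40,10] → X
    (4,3)@(9, 7): e=[17,28,20] → X
    (5,3)@(11, 7): e=[19,16,30] → X
    (6,3)@(13, 7): e=[21,4,40] → X
    (7,3)@(15, 7): e=[23,-8,50] → .
    (1,4)@(3, 9): e=[39,26,0] → X  [on edge]
    (4,4)@(9, 9): e=[45,-10,30] → .
    (5,4)@(11, 9): e=[47,-22,40] → .
    (0,5)@(1, 11): e=[65,0,0] → .  [on edge]
  covered (8 px):
    . . . . . . . . . . .
    . . . . . . . . . . .
    . . . . . . . . . . .
    . . X X X X X . . . .
    . X X X . . . . . . .
    . . . . . . . . . . .
    . . . . . . . . . . .
    . . . . . . . . . . .
    . . . . . . . . . . .
T4:
  2·area = 64
  edge (14, 6)→(18, 16): d=(4,10) right/bottom  bias=-1
  edge (18, 16)→(6, 2): d=(-12,-14) top-left  bias=+0
  edge (6, 2)→(14, 6): d=(8,4) right/bottom  bias=-1
    (3,1)@(7, 3): e=[58,2,4] → X
    (4,1)@(9, 3): e=[38,30,-4] → .
    (3,2)@(7, 5): e=[66,-22,20] → .
    (4,2)@(9, 5): e=[46,6,12] → X
    (5,2)@(11, 5): e=[26,34,4] → X
    (6,2)@(13, 5): e=[6,62,-4] → .
    (4,3)@(9, 7): e=[54,-18,28] → .
    (5,3)@(11, 7): e=[34,10,20] → X
    (6,3)@(13, 7): e=[14,38,12] → X
    (7,3)@(15, 7): e=[-6,66,4] → .
    (5,4)@(11, 9): e=[42,-14,36] → .
    (6,4)@(13, 9): e=[22,14,28] → X
  covered (8 px):
    . . . . . . . . . . .
    . . . X . . . . . . .
    . . . . X X . . . . .
    . . . . . X X . . . .
    . . . . . . X X . . .
    . . . . . . . X . . .
    . . . . . . . . . . .
    . . . . . . . . . . .
    . . . . . . . . . . .

Final: [47,3,10]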